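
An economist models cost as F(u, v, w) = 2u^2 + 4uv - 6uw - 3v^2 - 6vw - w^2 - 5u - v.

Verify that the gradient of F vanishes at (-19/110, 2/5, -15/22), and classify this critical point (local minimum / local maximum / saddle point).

saddle point

∇F = (4u + 4v - 6w - 5, 4u - 6v - 6w - 1, -6u - 6v - 2w); substituting (-19/110, 2/5, -15/22) gives ∇F = (0, 0, 0), so (-19/110, 2/5, -15/22) is indeed a critical point.
The Hessian is constant: H = [[4, 4, -6], [4, -6, -6], [-6, -6, -2]].
Leading principal minors: Δ₁ = 4, Δ₂ = -40, Δ₃ = 440.
The minors fit neither the all-positive nor the alternating-sign pattern, so H is indefinite: a saddle point.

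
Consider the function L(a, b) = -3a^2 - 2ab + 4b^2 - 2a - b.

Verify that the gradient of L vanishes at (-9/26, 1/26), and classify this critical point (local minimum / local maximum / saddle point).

∇L = (-6a - 2b - 2, -2a + 8b - 1); substituting (-9/26, 1/26) gives ∇L = (0, 0), so (-9/26, 1/26) is indeed a critical point.
The Hessian of L is constant: H = [[-6, -2], [-2, 8]].
det(H) = (-6)·8 − (-2)² = -52.
Since det(H) < 0, H is indefinite and the critical point is a saddle point.

saddle point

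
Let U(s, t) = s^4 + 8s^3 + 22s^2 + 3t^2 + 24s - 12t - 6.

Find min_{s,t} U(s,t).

-27

U(s,t) separates as P(s) + Q(t) − 6, so its minimum is min P + min Q − 6.
P'(s) = 4(s + 1)(s + 2)(s + 3) vanishes at s ∈ {-3, -2, -1}; Q'(t) = 6(t - 2) vanishes at t ∈ {2}.
Local minima of P (where P''>0): P(-3)=-9, P(-1)=-9. Local minima of Q: Q(2)=-12.
So the global minimum of U is P(-3) + Q(2) − 6 = -9 − 12 − 6 = -27, attained at (-3, 2).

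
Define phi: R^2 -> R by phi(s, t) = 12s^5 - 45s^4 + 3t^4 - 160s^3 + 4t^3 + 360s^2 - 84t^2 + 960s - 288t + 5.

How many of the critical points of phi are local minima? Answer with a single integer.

phi separates as a function of s plus a function of t, so ∇phi=0 decouples.
∂phi/∂s = 60(s - 4)(s - 2)(s + 1)(s + 2) = 0 at s ∈ {-2, -1, 2, 4}; ∂phi/∂t = 12(t - 4)(t + 2)(t + 3) = 0 at t ∈ {-3, -2, 4}.
The Hessian is diagonal: diag(phi_ss, phi_tt). Second derivatives: phi_ss(-2)=-1440, phi_ss(-1)=900, phi_ss(2)=-1440, phi_ss(4)=3600; phi_tt(-3)=84, phi_tt(-2)=-72, phi_tt(4)=504.
Local minima occur where both diagonal entries positive: (-1, -3), (-1, 4), (4, -3), (4, 4). Count: 4.

4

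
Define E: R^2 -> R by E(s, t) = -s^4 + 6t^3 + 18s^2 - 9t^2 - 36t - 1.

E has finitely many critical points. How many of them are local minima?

1

E separates as a function of s plus a function of t, so ∇E=0 decouples.
∂E/∂s = -4s(s - 3)(s + 3) = 0 at s ∈ {-3, 0, 3}; ∂E/∂t = 18(t - 2)(t + 1) = 0 at t ∈ {-1, 2}.
The Hessian is diagonal: diag(E_ss, E_tt). Second derivatives: E_ss(-3)=-72, E_ss(0)=36, E_ss(3)=-72; E_tt(-1)=-54, E_tt(2)=54.
Local minima occur where both diagonal entries positive: (0, 2). Count: 1.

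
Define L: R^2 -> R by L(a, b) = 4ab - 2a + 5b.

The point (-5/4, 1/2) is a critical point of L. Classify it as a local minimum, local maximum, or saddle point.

saddle point

The Hessian of L is constant: H = [[0, 4], [4, 0]].
det(H) = 0·0 − 4² = -16.
Since det(H) < 0, H is indefinite and the critical point is a saddle point.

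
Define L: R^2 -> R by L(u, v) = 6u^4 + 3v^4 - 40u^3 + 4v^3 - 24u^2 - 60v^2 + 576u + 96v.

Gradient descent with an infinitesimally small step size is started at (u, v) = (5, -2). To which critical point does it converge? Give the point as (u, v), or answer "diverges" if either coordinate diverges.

L is separable, so gradient descent decouples: u follows -∂L/∂u, v follows -∂L/∂v.
∂L/∂u = 24(u - 4)(u - 3)(u + 2); at u=5 this is 336, so u decreases.
∂L/∂v = 12(v - 2)(v - 1)(v + 4); at v=-2 this is 288, so v decreases.
u converges to its nearest critical value 4 (a local min of the u-part); v converges to -4. The iterate converges to (4, -4).

(4, -4)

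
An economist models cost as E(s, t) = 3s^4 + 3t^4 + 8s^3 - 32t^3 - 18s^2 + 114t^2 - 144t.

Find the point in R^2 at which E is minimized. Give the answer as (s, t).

(-3, 1)

E(s,t) separates as P(s) + Q(t), so its minimum is min P + min Q.
P'(s) = 12s(s - 1)(s + 3) vanishes at s ∈ {-3, 0, 1}; Q'(t) = 12(t - 4)(t - 3)(t - 1) vanishes at t ∈ {1, 3, 4}.
Local minima of P (where P''>0): P(-3)=-135, P(1)=-7. Local minima of Q: Q(1)=-59, Q(4)=-32.
So the global minimum of E is P(-3) + Q(1) = -135 − 59 = -194, attained at (-3, 1).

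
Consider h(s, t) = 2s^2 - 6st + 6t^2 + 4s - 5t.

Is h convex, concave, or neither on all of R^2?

h is quadratic, so its Hessian is the constant matrix H = [[4, -6], [-6, 12]].
det(H) = 12, tr(H) = 16.
det(H) > 0 and tr(H) > 0, so H is positive definite everywhere: convex.

convex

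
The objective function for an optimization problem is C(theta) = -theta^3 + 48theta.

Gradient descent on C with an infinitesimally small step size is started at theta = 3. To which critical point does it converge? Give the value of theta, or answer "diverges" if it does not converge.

C'(theta) = -3(theta - 4)(theta + 4), so C'(3) = 21.
Gradient descent moves in the -C' direction, i.e. theta is decreasing.
The nearest critical point in that direction is theta = -4, where C'' = 24 > 0 (a local minimum). The iterate converges there.

-4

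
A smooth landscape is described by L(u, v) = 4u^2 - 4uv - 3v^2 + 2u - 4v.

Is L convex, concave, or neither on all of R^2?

neither

L is quadratic, so its Hessian is the constant matrix H = [[8, -4], [-4, -6]].
det(H) = -64, tr(H) = 2.
det(H) < 0, so H is indefinite: neither convex nor concave.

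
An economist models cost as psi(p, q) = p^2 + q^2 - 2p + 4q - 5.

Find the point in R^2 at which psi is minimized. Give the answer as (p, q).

psi(p,q) separates as A(p) + B(q) − 5, so its minimum is min A + min B − 5.
A'(p) = 2p - 2 vanishes at p ∈ {1}; B'(q) = 2q + 4 vanishes at q ∈ {-2}.
Local minima of A (where A''>0): A(1)=-1. Local minima of B: B(-2)=-4.
So the global minimum of psi is A(1) + B(-2) − 5 = -1 − 4 − 5 = -10, attained at (1, -2).

(1, -2)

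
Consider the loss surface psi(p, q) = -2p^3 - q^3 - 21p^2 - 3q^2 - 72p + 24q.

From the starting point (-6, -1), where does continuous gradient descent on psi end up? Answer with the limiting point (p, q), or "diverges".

(-4, -4)

psi is separable, so gradient descent decouples: p follows -∂psi/∂p, q follows -∂psi/∂q.
∂psi/∂p = -6(p + 3)(p + 4); at p=-6 this is -36, so p increases.
∂psi/∂q = -3(q - 2)(q + 4); at q=-1 this is 27, so q decreases.
p converges to its nearest critical value -4 (a local min of the p-part); q converges to -4. The iterate converges to (-4, -4).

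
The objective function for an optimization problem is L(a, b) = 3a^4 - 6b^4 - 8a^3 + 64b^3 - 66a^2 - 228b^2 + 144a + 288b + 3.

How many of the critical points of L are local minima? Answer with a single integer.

L separates as a function of a plus a function of b, so ∇L=0 decouples.
∂L/∂a = 12(a - 4)(a - 1)(a + 3) = 0 at a ∈ {-3, 1, 4}; ∂L/∂b = -24(b - 4)(b - 3)(b - 1) = 0 at b ∈ {1, 3, 4}.
The Hessian is diagonal: diag(L_aa, L_bb). Second derivatives: L_aa(-3)=336, L_aa(1)=-144, L_aa(4)=252; L_bb(1)=-144, L_bb(3)=48, L_bb(4)=-72.
Local minima occur where both diagonal entries positive: (-3, 3), (4, 3). Count: 2.

2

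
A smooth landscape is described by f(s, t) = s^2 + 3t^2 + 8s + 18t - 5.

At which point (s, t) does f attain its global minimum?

(-4, -3)

f(s,t) separates as P(s) + Q(t) − 5, so its minimum is min P + min Q − 5.
P'(s) = 2s + 8 vanishes at s ∈ {-4}; Q'(t) = 6(t + 3) vanishes at t ∈ {-3}.
Local minima of P (where P''>0): P(-4)=-16. Local minima of Q: Q(-3)=-27.
So the global minimum of f is P(-4) + Q(-3) − 5 = -16 − 27 − 5 = -48, attained at (-4, -3).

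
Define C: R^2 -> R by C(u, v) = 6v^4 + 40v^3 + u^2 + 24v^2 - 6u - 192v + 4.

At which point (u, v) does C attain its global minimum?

(3, 1)

C(u,v) separates as P(u) + Q(v) + 4, so its minimum is min P + min Q + 4.
P'(u) = 2u - 6 vanishes at u ∈ {3}; Q'(v) = 24(v - 1)(v + 2)(v + 4) vanishes at v ∈ {-4, -2, 1}.
Local minima of P (where P''>0): P(3)=-9. Local minima of Q: Q(-4)=128, Q(1)=-122.
So the global minimum of C is P(3) + Q(1) + 4 = -9 − 122 + 4 = -127, attained at (3, 1).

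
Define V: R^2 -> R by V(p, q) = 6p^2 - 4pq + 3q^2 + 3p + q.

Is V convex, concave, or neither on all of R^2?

convex

V is quadratic, so its Hessian is the constant matrix H = [[12, -4], [-4, 6]].
det(H) = 56, tr(H) = 18.
det(H) > 0 and tr(H) > 0, so H is positive definite everywhere: convex.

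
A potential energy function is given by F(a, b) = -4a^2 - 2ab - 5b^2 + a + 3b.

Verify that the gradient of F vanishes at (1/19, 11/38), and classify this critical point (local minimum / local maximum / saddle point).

∇F = (-8a - 2b + 1, -2a - 10b + 3); substituting (1/19, 11/38) gives ∇F = (0, 0), so (1/19, 11/38) is indeed a critical point.
The Hessian of F is constant: H = [[-8, -2], [-2, -10]].
det(H) = (-8)·(-10) − (-2)² = 76.
det(H) > 0 and tr(H) = -18 < 0, so H is negative definite and the point is a local maximum.

local maximum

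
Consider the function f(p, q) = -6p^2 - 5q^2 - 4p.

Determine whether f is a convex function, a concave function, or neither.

concave

f is quadratic, so its Hessian is the constant matrix H = [[-12, 0], [0, -10]].
det(H) = 120, tr(H) = -22.
det(H) > 0 and tr(H) < 0, so H is negative definite everywhere: concave.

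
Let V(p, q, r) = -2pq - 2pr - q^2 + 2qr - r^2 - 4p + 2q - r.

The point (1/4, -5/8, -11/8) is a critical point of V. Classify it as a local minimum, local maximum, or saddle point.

saddle point

The Hessian is constant: H = [[0, -2, -2], [-2, -2, 2], [-2, 2, -2]].
Leading principal minors: Δ₁ = 0, Δ₂ = -4, Δ₃ = 32.
The minors fit neither the all-positive nor the alternating-sign pattern, so H is indefinite: a saddle point.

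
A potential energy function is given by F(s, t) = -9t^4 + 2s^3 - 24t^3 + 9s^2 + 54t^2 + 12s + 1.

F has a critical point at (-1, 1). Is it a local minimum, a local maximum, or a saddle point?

The mixed partial ∂²F/∂s∂t is 0, so the Hessian at any point is diag(F_ss, F_tt) = diag(6(2s + 3), 36(-3t^2 - 4t + 3)).
At (-1, 1): H = diag(6, -144).
The eigenvalues have opposite signs, so H is indefinite: a saddle point.

saddle point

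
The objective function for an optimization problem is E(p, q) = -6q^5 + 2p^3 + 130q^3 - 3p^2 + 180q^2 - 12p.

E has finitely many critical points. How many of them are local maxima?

E separates as a function of p plus a function of q, so ∇E=0 decouples.
∂E/∂p = 6(p - 2)(p + 1) = 0 at p ∈ {-1, 2}; ∂E/∂q = -30q(q - 4)(q + 1)(q + 3) = 0 at q ∈ {-3, -1, 0, 4}.
The Hessian is diagonal: diag(E_pp, E_qq). Second derivatives: E_pp(-1)=-18, E_pp(2)=18; E_qq(-3)=1260, E_qq(-1)=-300, E_qq(0)=360, E_qq(4)=-4200.
Local maxima occur where both diagonal entries negative: (-1, -1), (-1, 4). Count: 2.

2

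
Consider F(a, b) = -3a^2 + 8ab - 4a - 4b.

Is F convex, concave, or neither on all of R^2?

neither

F is quadratic, so its Hessian is the constant matrix H = [[-6, 8], [8, 0]].
det(H) = -64, tr(H) = -6.
det(H) < 0, so H is indefinite: neither convex nor concave.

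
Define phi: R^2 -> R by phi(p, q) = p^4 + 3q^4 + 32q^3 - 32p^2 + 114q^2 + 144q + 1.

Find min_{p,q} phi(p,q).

-314

phi(p,q) separates as A(p) + B(q) + 1, so its minimum is min A + min B + 1.
A'(p) = 4p(p - 4)(p + 4) vanishes at p ∈ {-4, 0, 4}; B'(q) = 12(q + 1)(q + 3)(q + 4) vanishes at q ∈ {-4, -3, -1}.
Local minima of A (where A''>0): A(-4)=-256, A(4)=-256. Local minima of B: B(-4)=-32, B(-1)=-59.
So the global minimum of phi is A(-4) + B(-1) + 1 = -256 − 59 + 1 = -314, attained at (-4, -1).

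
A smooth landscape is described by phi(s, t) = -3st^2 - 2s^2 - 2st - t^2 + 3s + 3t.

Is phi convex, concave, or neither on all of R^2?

The term -3st^2 is cubic, so the Hessian is not constant.
∂²phi/∂t² = -6s - 2, which takes both signs as s varies (negative for sufficiently large s). A diagonal entry of the Hessian changing sign means the Hessian is neither positive- nor negative-semidefinite on all of R^2.

neither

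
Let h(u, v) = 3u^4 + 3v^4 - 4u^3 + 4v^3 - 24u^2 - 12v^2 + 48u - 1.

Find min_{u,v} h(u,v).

h(u,v) separates as P(u) + Q(v) − 1, so its minimum is min P + min Q − 1.
P'(u) = 12(u - 2)(u - 1)(u + 2) vanishes at u ∈ {-2, 1, 2}; Q'(v) = 12v(v - 1)(v + 2) vanishes at v ∈ {-2, 0, 1}.
Local minima of P (where P''>0): P(-2)=-112, P(2)=16. Local minima of Q: Q(-2)=-32, Q(1)=-5.
So the global minimum of h is P(-2) + Q(-2) − 1 = -112 − 32 − 1 = -145, attained at (-2, -2).

-145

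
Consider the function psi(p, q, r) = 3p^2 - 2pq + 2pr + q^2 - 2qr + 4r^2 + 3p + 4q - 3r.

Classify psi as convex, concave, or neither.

convex

psi is quadratic, so its Hessian is the constant matrix H = [[6, -2, 2], [-2, 2, -2], [2, -2, 8]].
Leading principal minors: 6, 8, 48.
All positive ⇒ H ≻ 0 ⇒ convex.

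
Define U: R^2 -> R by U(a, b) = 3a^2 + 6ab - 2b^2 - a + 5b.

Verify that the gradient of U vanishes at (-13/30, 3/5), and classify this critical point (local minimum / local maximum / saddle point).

∇U = (6a + 6b - 1, 6a - 4b + 5); substituting (-13/30, 3/5) gives ∇U = (0, 0), so (-13/30, 3/5) is indeed a critical point.
The Hessian of U is constant: H = [[6, 6], [6, -4]].
det(H) = 6·(-4) − 6² = -60.
Since det(H) < 0, H is indefinite and the critical point is a saddle point.

saddle point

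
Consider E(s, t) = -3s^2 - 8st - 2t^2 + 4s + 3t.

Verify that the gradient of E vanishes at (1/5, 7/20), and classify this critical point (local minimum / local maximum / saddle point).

saddle point

∇E = (-6s - 8t + 4, -8s - 4t + 3); substituting (1/5, 7/20) gives ∇E = (0, 0), so (1/5, 7/20) is indeed a critical point.
The Hessian of E is constant: H = [[-6, -8], [-8, -4]].
det(H) = (-6)·(-4) − (-8)² = -40.
Since det(H) < 0, H is indefinite and the critical point is a saddle point.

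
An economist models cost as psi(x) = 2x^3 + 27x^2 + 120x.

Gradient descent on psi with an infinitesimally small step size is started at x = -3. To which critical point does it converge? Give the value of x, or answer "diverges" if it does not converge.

psi'(x) = 6(x + 4)(x + 5), so psi'(-3) = 12.
Gradient descent moves in the -psi' direction, i.e. x is decreasing.
The nearest critical point in that direction is x = -4, where psi'' = 6 > 0 (a local minimum). The iterate converges there.

-4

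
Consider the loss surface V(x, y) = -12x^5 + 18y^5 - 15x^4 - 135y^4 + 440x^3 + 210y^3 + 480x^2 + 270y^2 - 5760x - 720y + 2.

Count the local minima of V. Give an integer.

4

V separates as a function of x plus a function of y, so ∇V=0 decouples.
∂V/∂x = -60(x - 4)(x - 2)(x + 3)(x + 4) = 0 at x ∈ {-4, -3, 2, 4}; ∂V/∂y = 90(y - 4)(y - 2)(y - 1)(y + 1) = 0 at y ∈ {-1, 1, 2, 4}.
The Hessian is diagonal: diag(V_xx, V_yy). Second derivatives: V_xx(-4)=2880, V_xx(-3)=-2100, V_xx(2)=3600, V_xx(4)=-6720; V_yy(-1)=-2700, V_yy(1)=540, V_yy(2)=-540, V_yy(4)=2700.
Local minima occur where both diagonal entries positive: (-4, 1), (-4, 4), (2, 1), (2, 4). Count: 4.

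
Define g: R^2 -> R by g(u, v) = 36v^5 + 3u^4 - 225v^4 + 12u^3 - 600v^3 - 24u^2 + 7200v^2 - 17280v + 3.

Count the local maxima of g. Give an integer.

g separates as a function of u plus a function of v, so ∇g=0 decouples.
∂g/∂u = 12u(u - 1)(u + 4) = 0 at u ∈ {-4, 0, 1}; ∂g/∂v = 180(v - 4)(v - 3)(v - 2)(v + 4) = 0 at v ∈ {-4, 2, 3, 4}.
The Hessian is diagonal: diag(g_uu, g_vv). Second derivatives: g_uu(-4)=240, g_uu(0)=-48, g_uu(1)=60; g_vv(-4)=-60480, g_vv(2)=2160, g_vv(3)=-1260, g_vv(4)=2880.
Local maxima occur where both diagonal entries negative: (0, -4), (0, 3). Count: 2.

2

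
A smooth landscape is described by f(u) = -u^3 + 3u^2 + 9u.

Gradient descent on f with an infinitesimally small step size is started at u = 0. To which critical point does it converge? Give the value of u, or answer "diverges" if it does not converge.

-1

f'(u) = -3(u - 3)(u + 1), so f'(0) = 9.
Gradient descent moves in the -f' direction, i.e. u is decreasing.
The nearest critical point in that direction is u = -1, where f'' = 12 > 0 (a local minimum). The iterate converges there.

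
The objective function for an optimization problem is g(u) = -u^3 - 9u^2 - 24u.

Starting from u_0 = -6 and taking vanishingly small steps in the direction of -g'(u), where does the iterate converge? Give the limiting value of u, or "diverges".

g'(u) = -3(u + 2)(u + 4), so g'(-6) = -24.
Gradient descent moves in the -g' direction, i.e. u is increasing.
The nearest critical point in that direction is u = -4, where g'' = 6 > 0 (a local minimum). The iterate converges there.

-4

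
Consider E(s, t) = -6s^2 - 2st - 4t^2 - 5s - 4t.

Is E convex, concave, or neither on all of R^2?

concave

E is quadratic, so its Hessian is the constant matrix H = [[-12, -2], [-2, -8]].
det(H) = 92, tr(H) = -20.
det(H) > 0 and tr(H) < 0, so H is negative definite everywhere: concave.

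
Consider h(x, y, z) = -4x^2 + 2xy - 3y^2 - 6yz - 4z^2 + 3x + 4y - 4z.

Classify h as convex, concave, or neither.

concave

h is quadratic, so its Hessian is the constant matrix H = [[-8, 2, 0], [2, -6, -6], [0, -6, -8]].
Leading principal minors: -8, 44, -64.
Signs alternate −, +, − ⇒ H ≺ 0 ⇒ concave.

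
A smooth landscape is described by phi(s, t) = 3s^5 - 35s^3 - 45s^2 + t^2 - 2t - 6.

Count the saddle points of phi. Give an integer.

2

phi separates as a function of s plus a function of t, so ∇phi=0 decouples.
∂phi/∂s = 15s(s - 3)(s + 1)(s + 2) = 0 at s ∈ {-2, -1, 0, 3}; ∂phi/∂t = 2(t - 1) = 0 at t ∈ {1}.
The Hessian is diagonal: diag(phi_ss, phi_tt). Second derivatives: phi_ss(-2)=-150, phi_ss(-1)=60, phi_ss(0)=-90, phi_ss(3)=900; phi_tt(1)=2.
Saddle points occur where the two diagonal entries have opposite signs: (-2, 1), (0, 1). Count: 2.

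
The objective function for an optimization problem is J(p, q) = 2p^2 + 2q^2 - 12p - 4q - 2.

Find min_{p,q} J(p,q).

-22

J(p,q) separates as A(p) + B(q) − 2, so its minimum is min A + min B − 2.
A'(p) = 4p - 12 vanishes at p ∈ {3}; B'(q) = 4q - 4 vanishes at q ∈ {1}.
Local minima of A (where A''>0): A(3)=-18. Local minima of B: B(1)=-2.
So the global minimum of J is A(3) + B(1) − 2 = -18 − 2 − 2 = -22, attained at (3, 1).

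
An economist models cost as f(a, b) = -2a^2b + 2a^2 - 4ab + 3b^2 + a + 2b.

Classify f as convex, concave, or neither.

neither

The term -2a^2b is cubic, so the Hessian is not constant.
∂²f/∂a² = -4b + 4, which takes both signs as b varies (negative for sufficiently large b). A diagonal entry of the Hessian changing sign means the Hessian is neither positive- nor negative-semidefinite on all of R^2.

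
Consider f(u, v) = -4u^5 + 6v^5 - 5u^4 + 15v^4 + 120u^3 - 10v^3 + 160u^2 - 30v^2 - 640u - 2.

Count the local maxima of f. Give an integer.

4

f separates as a function of u plus a function of v, so ∇f=0 decouples.
∂f/∂u = -20(u - 4)(u - 1)(u + 2)(u + 4) = 0 at u ∈ {-4, -2, 1, 4}; ∂f/∂v = 30v(v - 1)(v + 1)(v + 2) = 0 at v ∈ {-2, -1, 0, 1}.
The Hessian is diagonal: diag(f_uu, f_vv). Second derivatives: f_uu(-4)=1600, f_uu(-2)=-720, f_uu(1)=900, f_uu(4)=-2880; f_vv(-2)=-180, f_vv(-1)=60, f_vv(0)=-60, f_vv(1)=180.
Local maxima occur where both diagonal entries negative: (-2, -2), (-2, 0), (4, -2), (4, 0). Count: 4.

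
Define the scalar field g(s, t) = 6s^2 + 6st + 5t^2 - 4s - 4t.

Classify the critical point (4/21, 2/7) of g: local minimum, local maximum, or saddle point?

The Hessian of g is constant: H = [[12, 6], [6, 10]].
det(H) = 12·10 − 6² = 84.
det(H) > 0 and tr(H) = 22 > 0, so H is positive definite and the point is a local minimum.

local minimum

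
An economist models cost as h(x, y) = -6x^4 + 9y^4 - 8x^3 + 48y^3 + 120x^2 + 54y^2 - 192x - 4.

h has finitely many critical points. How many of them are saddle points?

h separates as a function of x plus a function of y, so ∇h=0 decouples.
∂h/∂x = -24(x - 2)(x - 1)(x + 4) = 0 at x ∈ {-4, 1, 2}; ∂h/∂y = 36y(y + 1)(y + 3) = 0 at y ∈ {-3, -1, 0}.
The Hessian is diagonal: diag(h_xx, h_yy). Second derivatives: h_xx(-4)=-720, h_xx(1)=120, h_xx(2)=-144; h_yy(-3)=216, h_yy(-1)=-72, h_yy(0)=108.
Saddle points occur where the two diagonal entries have opposite signs: (-4, -3), (-4, 0), (1, -1), (2, -3), (2, 0). Count: 5.

5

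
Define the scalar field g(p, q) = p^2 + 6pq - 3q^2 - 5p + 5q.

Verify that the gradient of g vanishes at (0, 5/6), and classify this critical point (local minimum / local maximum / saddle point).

saddle point

∇g = (2p + 6q - 5, 6p - 6q + 5); substituting (0, 5/6) gives ∇g = (0, 0), so (0, 5/6) is indeed a critical point.
The Hessian of g is constant: H = [[2, 6], [6, -6]].
det(H) = 2·(-6) − 6² = -48.
Since det(H) < 0, H is indefinite and the critical point is a saddle point.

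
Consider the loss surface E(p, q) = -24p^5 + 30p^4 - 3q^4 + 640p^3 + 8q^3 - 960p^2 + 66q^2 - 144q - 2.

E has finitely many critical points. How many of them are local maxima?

4

E separates as a function of p plus a function of q, so ∇E=0 decouples.
∂E/∂p = -120p(p - 4)(p - 1)(p + 4) = 0 at p ∈ {-4, 0, 1, 4}; ∂E/∂q = -12(q - 4)(q - 1)(q + 3) = 0 at q ∈ {-3, 1, 4}.
The Hessian is diagonal: diag(E_pp, E_qq). Second derivatives: E_pp(-4)=19200, E_pp(0)=-1920, E_pp(1)=1800, E_pp(4)=-11520; E_qq(-3)=-336, E_qq(1)=144, E_qq(4)=-252.
Local maxima occur where both diagonal entries negative: (0, -3), (0, 4), (4, -3), (4, 4). Count: 4.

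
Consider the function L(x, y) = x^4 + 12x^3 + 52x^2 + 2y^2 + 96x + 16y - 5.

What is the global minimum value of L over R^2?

-101

L(x,y) separates as P(x) + Q(y) − 5, so its minimum is min P + min Q − 5.
P'(x) = 4(x + 2)(x + 3)(x + 4) vanishes at x ∈ {-4, -3, -2}; Q'(y) = 4y + 16 vanishes at y ∈ {-4}.
Local minima of P (where P''>0): P(-4)=-64, P(-2)=-64. Local minima of Q: Q(-4)=-32.
So the global minimum of L is P(-4) + Q(-4) − 5 = -64 − 32 − 5 = -101, attained at (-4, -4).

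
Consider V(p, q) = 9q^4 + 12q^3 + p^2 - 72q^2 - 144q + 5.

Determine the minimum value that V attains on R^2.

V(p,q) separates as A(p) + B(q) + 5, so its minimum is min A + min B + 5.
A'(p) = 2p vanishes at p ∈ {0}; B'(q) = 36(q - 2)(q + 1)(q + 2) vanishes at q ∈ {-2, -1, 2}.
Local minima of A (where A''>0): A(0)=0. Local minima of B: B(-2)=48, B(2)=-336.
So the global minimum of V is A(0) + B(2) + 5 = 0 − 336 + 5 = -331, attained at (0, 2).

-331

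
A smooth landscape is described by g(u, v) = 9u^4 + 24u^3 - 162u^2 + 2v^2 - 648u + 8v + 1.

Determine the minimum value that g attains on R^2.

g(u,v) separates as P(u) + Q(v) + 1, so its minimum is min P + min Q + 1.
P'(u) = 36(u - 3)(u + 2)(u + 3) vanishes at u ∈ {-3, -2, 3}; Q'(v) = 4v + 8 vanishes at v ∈ {-2}.
Local minima of P (where P''>0): P(-3)=567, P(3)=-2025. Local minima of Q: Q(-2)=-8.
So the global minimum of g is P(3) + Q(-2) + 1 = -2025 − 8 + 1 = -2032, attained at (3, -2).

-2032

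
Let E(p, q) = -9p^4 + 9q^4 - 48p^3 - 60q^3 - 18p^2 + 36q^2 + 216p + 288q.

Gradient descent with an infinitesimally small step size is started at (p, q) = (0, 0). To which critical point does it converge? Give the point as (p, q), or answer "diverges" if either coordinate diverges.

(-2, -1)

E is separable, so gradient descent decouples: p follows -∂E/∂p, q follows -∂E/∂q.
∂E/∂p = -36(p - 1)(p + 2)(p + 3); at p=0 this is 216, so p decreases.
∂E/∂q = 36(q - 4)(q - 2)(q + 1); at q=0 this is 288, so q decreases.
p converges to its nearest critical value -2 (a local min of the p-part); q converges to -1. The iterate converges to (-2, -1).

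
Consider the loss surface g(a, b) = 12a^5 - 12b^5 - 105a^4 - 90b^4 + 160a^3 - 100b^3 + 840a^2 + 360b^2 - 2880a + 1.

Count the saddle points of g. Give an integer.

g separates as a function of a plus a function of b, so ∇g=0 decouples.
∂g/∂a = 60(a - 4)(a - 3)(a - 2)(a + 2) = 0 at a ∈ {-2, 2, 3, 4}; ∂g/∂b = -60b(b - 1)(b + 3)(b + 4) = 0 at b ∈ {-4, -3, 0, 1}.
The Hessian is diagonal: diag(g_aa, g_bb). Second derivatives: g_aa(-2)=-7200, g_aa(2)=480, g_aa(3)=-300, g_aa(4)=720; g_bb(-4)=1200, g_bb(-3)=-720, g_bb(0)=720, g_bb(1)=-1200.
Saddle points occur where the two diagonal entries have opposite signs: (-2, -4), (-2, 0), (2, -3), (2, 1), (3, -4), (3, 0), (4, -3), (4, 1). Count: 8.

8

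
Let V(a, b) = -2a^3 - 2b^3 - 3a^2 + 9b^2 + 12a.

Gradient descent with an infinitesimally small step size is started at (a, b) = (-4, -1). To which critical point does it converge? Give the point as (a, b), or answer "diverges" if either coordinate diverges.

V is separable, so gradient descent decouples: a follows -∂V/∂a, b follows -∂V/∂b.
∂V/∂a = -6(a - 1)(a + 2); at a=-4 this is -60, so a increases.
∂V/∂b = -6b(b - 3); at b=-1 this is -24, so b increases.
a converges to its nearest critical value -2 (a local min of the a-part); b converges to 0. The iterate converges to (-2, 0).

(-2, 0)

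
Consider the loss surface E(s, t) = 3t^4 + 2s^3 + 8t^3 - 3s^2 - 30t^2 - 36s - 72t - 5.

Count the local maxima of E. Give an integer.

E separates as a function of s plus a function of t, so ∇E=0 decouples.
∂E/∂s = 6(s - 3)(s + 2) = 0 at s ∈ {-2, 3}; ∂E/∂t = 12(t - 2)(t + 1)(t + 3) = 0 at t ∈ {-3, -1, 2}.
The Hessian is diagonal: diag(E_ss, E_tt). Second derivatives: E_ss(-2)=-30, E_ss(3)=30; E_tt(-3)=120, E_tt(-1)=-72, E_tt(2)=180.
Local maxima occur where both diagonal entries negative: (-2, -1). Count: 1.

1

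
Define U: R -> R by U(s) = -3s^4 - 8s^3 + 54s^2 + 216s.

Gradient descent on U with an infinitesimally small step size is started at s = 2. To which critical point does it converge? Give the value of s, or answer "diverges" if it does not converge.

U'(s) = -12(s - 3)(s + 2)(s + 3), so U'(2) = 240.
Gradient descent moves in the -U' direction, i.e. s is decreasing.
The nearest critical point in that direction is s = -2, where U'' = 60 > 0 (a local minimum). The iterate converges there.

-2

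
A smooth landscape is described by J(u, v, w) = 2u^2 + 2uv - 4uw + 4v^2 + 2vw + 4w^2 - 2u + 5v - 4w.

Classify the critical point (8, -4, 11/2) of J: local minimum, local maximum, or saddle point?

The Hessian is constant: H = [[4, 2, -4], [2, 8, 2], [-4, 2, 8]].
Leading principal minors: Δ₁ = 4, Δ₂ = 28, Δ₃ = 48.
All leading minors are positive, so H is positive definite: a local minimum.

local minimum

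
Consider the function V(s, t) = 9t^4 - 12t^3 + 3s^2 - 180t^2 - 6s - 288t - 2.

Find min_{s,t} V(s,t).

V(s,t) separates as P(s) + Q(t) − 2, so its minimum is min P + min Q − 2.
P'(s) = 6s - 6 vanishes at s ∈ {1}; Q'(t) = 36(t - 4)(t + 1)(t + 2) vanishes at t ∈ {-2, -1, 4}.
Local minima of P (where P''>0): P(1)=-3. Local minima of Q: Q(-2)=96, Q(4)=-2496.
So the global minimum of V is P(1) + Q(4) − 2 = -3 − 2496 − 2 = -2501, attained at (1, 4).

-2501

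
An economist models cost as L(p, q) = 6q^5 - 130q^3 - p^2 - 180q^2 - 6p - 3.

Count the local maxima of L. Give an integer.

2

L separates as a function of p plus a function of q, so ∇L=0 decouples.
∂L/∂p = -2(p + 3) = 0 at p ∈ {-3}; ∂L/∂q = 30q(q - 4)(q + 1)(q + 3) = 0 at q ∈ {-3, -1, 0, 4}.
The Hessian is diagonal: diag(L_pp, L_qq). Second derivatives: L_pp(-3)=-2; L_qq(-3)=-1260, L_qq(-1)=300, L_qq(0)=-360, L_qq(4)=4200.
Local maxima occur where both diagonal entries negative: (-3, -3), (-3, 0). Count: 2.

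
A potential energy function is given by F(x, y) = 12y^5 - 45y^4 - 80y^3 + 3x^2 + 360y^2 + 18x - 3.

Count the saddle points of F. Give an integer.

2

F separates as a function of x plus a function of y, so ∇F=0 decouples.
∂F/∂x = 6(x + 3) = 0 at x ∈ {-3}; ∂F/∂y = 60y(y - 3)(y - 2)(y + 2) = 0 at y ∈ {-2, 0, 2, 3}.
The Hessian is diagonal: diag(F_xx, F_yy). Second derivatives: F_xx(-3)=6; F_yy(-2)=-2400, F_yy(0)=720, F_yy(2)=-480, F_yy(3)=900.
Saddle points occur where the two diagonal entries have opposite signs: (-3, -2), (-3, 2). Count: 2.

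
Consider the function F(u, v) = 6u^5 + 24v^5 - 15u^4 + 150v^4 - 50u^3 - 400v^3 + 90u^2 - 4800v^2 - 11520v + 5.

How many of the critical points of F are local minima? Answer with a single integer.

4

F separates as a function of u plus a function of v, so ∇F=0 decouples.
∂F/∂u = 30u(u - 3)(u - 1)(u + 2) = 0 at u ∈ {-2, 0, 1, 3}; ∂F/∂v = 120(v - 4)(v + 2)(v + 3)(v + 4) = 0 at v ∈ {-4, -3, -2, 4}.
The Hessian is diagonal: diag(F_uu, F_vv). Second derivatives: F_uu(-2)=-900, F_uu(0)=180, F_uu(1)=-180, F_uu(3)=900; F_vv(-4)=-1920, F_vv(-3)=840, F_vv(-2)=-1440, F_vv(4)=40320.
Local minima occur where both diagonal entries positive: (0, -3), (0, 4), (3, -3), (3, 4). Count: 4.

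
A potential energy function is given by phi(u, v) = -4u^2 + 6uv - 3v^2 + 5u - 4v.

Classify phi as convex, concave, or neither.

phi is quadratic, so its Hessian is the constant matrix H = [[-8, 6], [6, -6]].
det(H) = 12, tr(H) = -14.
det(H) > 0 and tr(H) < 0, so H is negative definite everywhere: concave.

concave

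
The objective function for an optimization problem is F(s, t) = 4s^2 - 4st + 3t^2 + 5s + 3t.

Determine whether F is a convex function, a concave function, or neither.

F is quadratic, so its Hessian is the constant matrix H = [[8, -4], [-4, 6]].
det(H) = 32, tr(H) = 14.
det(H) > 0 and tr(H) > 0, so H is positive definite everywhere: convex.

convex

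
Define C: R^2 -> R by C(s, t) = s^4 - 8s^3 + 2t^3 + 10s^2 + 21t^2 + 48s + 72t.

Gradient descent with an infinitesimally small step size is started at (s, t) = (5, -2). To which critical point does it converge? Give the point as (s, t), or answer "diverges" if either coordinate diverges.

(4, -3)

C is separable, so gradient descent decouples: s follows -∂C/∂s, t follows -∂C/∂t.
∂C/∂s = 4(s - 4)(s - 3)(s + 1); at s=5 this is 48, so s decreases.
∂C/∂t = 6(t + 3)(t + 4); at t=-2 this is 12, so t decreases.
s converges to its nearest critical value 4 (a local min of the s-part); t converges to -3. The iterate converges to (4, -3).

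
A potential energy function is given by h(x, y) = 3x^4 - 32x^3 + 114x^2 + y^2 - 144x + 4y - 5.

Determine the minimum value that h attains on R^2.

-68

h(x,y) separates as P(x) + Q(y) − 5, so its minimum is min P + min Q − 5.
P'(x) = 12(x - 4)(x - 3)(x - 1) vanishes at x ∈ {1, 3, 4}; Q'(y) = 2y + 4 vanishes at y ∈ {-2}.
Local minima of P (where P''>0): P(1)=-59, P(4)=-32. Local minima of Q: Q(-2)=-4.
So the global minimum of h is P(1) + Q(-2) − 5 = -59 − 4 − 5 = -68, attained at (1, -2).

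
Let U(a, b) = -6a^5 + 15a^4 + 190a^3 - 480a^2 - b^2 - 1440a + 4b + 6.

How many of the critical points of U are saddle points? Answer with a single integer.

U separates as a function of a plus a function of b, so ∇U=0 decouples.
∂U/∂a = -30(a - 4)(a - 3)(a + 1)(a + 4) = 0 at a ∈ {-4, -1, 3, 4}; ∂U/∂b = -2(b - 2) = 0 at b ∈ {2}.
The Hessian is diagonal: diag(U_aa, U_bb). Second derivatives: U_aa(-4)=5040, U_aa(-1)=-1800, U_aa(3)=840, U_aa(4)=-1200; U_bb(2)=-2.
Saddle points occur where the two diagonal entries have opposite signs: (-4, 2), (3, 2). Count: 2.

2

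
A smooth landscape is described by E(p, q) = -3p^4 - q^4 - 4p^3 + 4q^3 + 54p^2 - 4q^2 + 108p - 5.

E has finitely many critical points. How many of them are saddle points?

E separates as a function of p plus a function of q, so ∇E=0 decouples.
∂E/∂p = -12(p - 3)(p + 1)(p + 3) = 0 at p ∈ {-3, -1, 3}; ∂E/∂q = -4q(q - 2)(q - 1) = 0 at q ∈ {0, 1, 2}.
The Hessian is diagonal: diag(E_pp, E_qq). Second derivatives: E_pp(-3)=-144, E_pp(-1)=96, E_pp(3)=-288; E_qq(0)=-8, E_qq(1)=4, E_qq(2)=-8.
Saddle points occur where the two diagonal entries have opposite signs: (-3, 1), (-1, 0), (-1, 2), (3, 1). Count: 4.

4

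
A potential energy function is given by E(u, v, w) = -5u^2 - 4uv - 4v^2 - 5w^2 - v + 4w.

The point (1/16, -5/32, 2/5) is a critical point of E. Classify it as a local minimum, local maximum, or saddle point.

The Hessian is constant: H = [[-10, -4, 0], [-4, -8, 0], [0, 0, -10]].
Leading principal minors: Δ₁ = -10, Δ₂ = 64, Δ₃ = -640.
The minors alternate sign starting negative (−, +, −), so H is negative definite: a local maximum.

local maximum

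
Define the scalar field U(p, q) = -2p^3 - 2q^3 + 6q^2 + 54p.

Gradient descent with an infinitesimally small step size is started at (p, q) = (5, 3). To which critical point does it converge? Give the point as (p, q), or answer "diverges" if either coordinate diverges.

U is separable, so gradient descent decouples: p follows -∂U/∂p, q follows -∂U/∂q.
∂U/∂p = -6(p - 3)(p + 3); at p=5 this is -96, so p increases.
∂U/∂q = -6q(q - 2); at q=3 this is -18, so q increases.
The p-coordinate has no critical point in that direction and runs off to infinity.

diverges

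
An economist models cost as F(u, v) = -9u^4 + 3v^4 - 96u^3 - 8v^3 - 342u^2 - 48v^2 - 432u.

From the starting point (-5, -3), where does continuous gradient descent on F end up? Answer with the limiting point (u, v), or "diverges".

F is separable, so gradient descent decouples: u follows -∂F/∂u, v follows -∂F/∂v.
∂F/∂u = -36(u + 1)(u + 3)(u + 4); at u=-5 this is 288, so u decreases.
∂F/∂v = 12v(v - 4)(v + 2); at v=-3 this is -252, so v increases.
The u-coordinate has no critical point in that direction and runs off to infinity.

diverges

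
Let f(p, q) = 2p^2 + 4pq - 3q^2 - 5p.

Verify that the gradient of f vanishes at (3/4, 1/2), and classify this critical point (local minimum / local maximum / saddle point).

saddle point

∇f = (4p + 4q - 5, 4p - 6q); substituting (3/4, 1/2) gives ∇f = (0, 0), so (3/4, 1/2) is indeed a critical point.
The Hessian of f is constant: H = [[4, 4], [4, -6]].
det(H) = 4·(-6) − 4² = -40.
Since det(H) < 0, H is indefinite and the critical point is a saddle point.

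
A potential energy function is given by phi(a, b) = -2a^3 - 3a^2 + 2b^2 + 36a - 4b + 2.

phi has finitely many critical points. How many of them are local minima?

phi separates as a function of a plus a function of b, so ∇phi=0 decouples.
∂phi/∂a = -6(a - 2)(a + 3) = 0 at a ∈ {-3, 2}; ∂phi/∂b = 4(b - 1) = 0 at b ∈ {1}.
The Hessian is diagonal: diag(phi_aa, phi_bb). Second derivatives: phi_aa(-3)=30, phi_aa(2)=-30; phi_bb(1)=4.
Local minima occur where both diagonal entries positive: (-3, 1). Count: 1.

1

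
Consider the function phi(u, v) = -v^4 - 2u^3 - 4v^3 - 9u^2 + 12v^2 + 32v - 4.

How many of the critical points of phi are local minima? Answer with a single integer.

phi separates as a function of u plus a function of v, so ∇phi=0 decouples.
∂phi/∂u = -6u(u + 3) = 0 at u ∈ {-3, 0}; ∂phi/∂v = -4(v - 2)(v + 1)(v + 4) = 0 at v ∈ {-4, -1, 2}.
The Hessian is diagonal: diag(phi_uu, phi_vv). Second derivatives: phi_uu(-3)=18, phi_uu(0)=-18; phi_vv(-4)=-72, phi_vv(-1)=36, phi_vv(2)=-72.
Local minima occur where both diagonal entries positive: (-3, -1). Count: 1.

1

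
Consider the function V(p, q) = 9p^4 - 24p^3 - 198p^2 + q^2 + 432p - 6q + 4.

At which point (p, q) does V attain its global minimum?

V(p,q) separates as A(p) + B(q) + 4, so its minimum is min A + min B + 4.
A'(p) = 36(p - 4)(p - 1)(p + 3) vanishes at p ∈ {-3, 1, 4}; B'(q) = 2q - 6 vanishes at q ∈ {3}.
Local minima of A (where A''>0): A(-3)=-1701, A(4)=-672. Local minima of B: B(3)=-9.
So the global minimum of V is A(-3) + B(3) + 4 = -1701 − 9 + 4 = -1706, attained at (-3, 3).

(-3, 3)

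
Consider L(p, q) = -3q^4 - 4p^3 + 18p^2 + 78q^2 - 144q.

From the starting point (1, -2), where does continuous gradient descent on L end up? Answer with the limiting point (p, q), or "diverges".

L is separable, so gradient descent decouples: p follows -∂L/∂p, q follows -∂L/∂q.
∂L/∂p = -12p(p - 3); at p=1 this is 24, so p decreases.
∂L/∂q = -12(q - 3)(q - 1)(q + 4); at q=-2 this is -360, so q increases.
p converges to its nearest critical value 0 (a local min of the p-part); q converges to 1. The iterate converges to (0, 1).

(0, 1)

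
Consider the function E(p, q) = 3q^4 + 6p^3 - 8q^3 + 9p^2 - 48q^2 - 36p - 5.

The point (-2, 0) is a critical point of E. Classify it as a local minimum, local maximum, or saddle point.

local maximum

The mixed partial ∂²E/∂p∂q is 0, so the Hessian at any point is diag(E_pp, E_qq) = diag(18(2p + 1), 12(3q^2 - 4q - 8)).
At (-2, 0): H = diag(-54, -96).
Both eigenvalues are negative, so H is negative definite: a local maximum.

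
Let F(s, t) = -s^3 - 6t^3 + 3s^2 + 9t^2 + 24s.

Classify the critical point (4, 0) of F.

The mixed partial ∂²F/∂s∂t is 0, so the Hessian at any point is diag(F_ss, F_tt) = diag(6(-s + 1), 18(-2t + 1)).
At (4, 0): H = diag(-18, 18).
The eigenvalues have opposite signs, so H is indefinite: a saddle point.

saddle point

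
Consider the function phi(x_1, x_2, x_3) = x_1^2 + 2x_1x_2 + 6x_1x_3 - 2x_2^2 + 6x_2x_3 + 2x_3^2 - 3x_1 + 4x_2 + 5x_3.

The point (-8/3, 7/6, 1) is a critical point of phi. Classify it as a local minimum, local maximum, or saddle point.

The Hessian is constant: H = [[2, 2, 6], [2, -4, 6], [6, 6, 4]].
Leading principal minors: Δ₁ = 2, Δ₂ = -12, Δ₃ = 168.
The minors fit neither the all-positive nor the alternating-sign pattern, so H is indefinite: a saddle point.

saddle point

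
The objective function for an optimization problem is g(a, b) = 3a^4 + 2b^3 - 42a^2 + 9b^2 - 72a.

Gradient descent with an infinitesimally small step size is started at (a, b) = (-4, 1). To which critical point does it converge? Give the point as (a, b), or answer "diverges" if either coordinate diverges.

(-2, 0)

g is separable, so gradient descent decouples: a follows -∂g/∂a, b follows -∂g/∂b.
∂g/∂a = 12(a - 3)(a + 1)(a + 2); at a=-4 this is -504, so a increases.
∂g/∂b = 6b(b + 3); at b=1 this is 24, so b decreases.
a converges to its nearest critical value -2 (a local min of the a-part); b converges to 0. The iterate converges to (-2, 0).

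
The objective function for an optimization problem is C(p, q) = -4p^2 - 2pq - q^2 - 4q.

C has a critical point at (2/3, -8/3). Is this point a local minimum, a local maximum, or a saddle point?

The Hessian of C is constant: H = [[-8, -2], [-2, -2]].
det(H) = (-8)·(-2) − (-2)² = 12.
det(H) > 0 and tr(H) = -10 < 0, so H is negative definite and the point is a local maximum.

local maximum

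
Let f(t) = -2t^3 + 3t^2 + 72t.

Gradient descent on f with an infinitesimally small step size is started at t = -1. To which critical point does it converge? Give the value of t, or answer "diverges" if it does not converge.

f'(t) = -6(t - 4)(t + 3), so f'(-1) = 60.
Gradient descent moves in the -f' direction, i.e. t is decreasing.
The nearest critical point in that direction is t = -3, where f'' = 42 > 0 (a local minimum). The iterate converges there.

-3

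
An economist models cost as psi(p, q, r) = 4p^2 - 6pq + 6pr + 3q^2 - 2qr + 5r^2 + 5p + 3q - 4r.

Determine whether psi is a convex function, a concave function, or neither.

convex

psi is quadratic, so its Hessian is the constant matrix H = [[8, -6, 6], [-6, 6, -2], [6, -2, 10]].
Leading principal minors: 8, 12, 16.
All positive ⇒ H ≻ 0 ⇒ convex.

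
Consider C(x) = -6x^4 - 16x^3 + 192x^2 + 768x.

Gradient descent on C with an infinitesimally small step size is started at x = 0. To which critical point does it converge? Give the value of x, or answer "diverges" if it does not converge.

C'(x) = -24(x - 4)(x + 2)(x + 4), so C'(0) = 768.
Gradient descent moves in the -C' direction, i.e. x is decreasing.
The nearest critical point in that direction is x = -2, where C'' = 288 > 0 (a local minimum). The iterate converges there.

-2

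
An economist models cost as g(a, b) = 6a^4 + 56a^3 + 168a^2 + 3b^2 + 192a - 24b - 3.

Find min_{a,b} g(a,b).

-179

g(a,b) separates as P(a) + Q(b) − 3, so its minimum is min P + min Q − 3.
P'(a) = 24(a + 1)(a + 2)(a + 4) vanishes at a ∈ {-4, -2, -1}; Q'(b) = 6b - 24 vanishes at b ∈ {4}.
Local minima of P (where P''>0): P(-4)=-128, P(-1)=-74. Local minima of Q: Q(4)=-48.
So the global minimum of g is P(-4) + Q(4) − 3 = -128 − 48 − 3 = -179, attained at (-4, 4).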